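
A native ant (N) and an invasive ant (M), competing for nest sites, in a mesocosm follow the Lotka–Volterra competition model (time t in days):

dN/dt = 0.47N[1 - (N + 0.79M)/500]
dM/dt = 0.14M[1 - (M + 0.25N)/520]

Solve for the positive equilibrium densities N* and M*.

N* ≈ 111, M* ≈ 492

Setting both brackets to zero gives the nullclines N + 0.79M = 500 and 0.25N + M = 520.
Substituting M = 520 - 0.25N into the first: N(1 - 0.79·0.25) = 500 - 0.79·520.
So N* = 89.2/0.802 = 111, and then M* = 520 - 0.25·111 = 492.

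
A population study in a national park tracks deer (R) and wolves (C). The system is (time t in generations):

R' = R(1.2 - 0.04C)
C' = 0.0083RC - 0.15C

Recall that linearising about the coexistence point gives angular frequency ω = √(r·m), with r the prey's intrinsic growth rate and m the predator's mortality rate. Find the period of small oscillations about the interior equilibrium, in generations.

T ≈ 14.8 generations

Here r = 1.2 and m = 0.15, so r·m = 0.18.
ω = √0.18 = 0.424 per generation, hence T = 2π/ω ≈ 14.8 generations.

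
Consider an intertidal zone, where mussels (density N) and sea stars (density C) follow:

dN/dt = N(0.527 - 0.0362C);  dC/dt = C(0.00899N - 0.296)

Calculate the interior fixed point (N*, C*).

Set dC/dt = 0 with C > 0: 0.00899N - 0.296 = 0, so N* = 0.296/0.00899 = 32.9.
Set dN/dt = 0 with N > 0: 0.527 - 0.0362C = 0, so C* = 0.527/0.0362 = 14.6.

N* ≈ 32.9, C* ≈ 14.6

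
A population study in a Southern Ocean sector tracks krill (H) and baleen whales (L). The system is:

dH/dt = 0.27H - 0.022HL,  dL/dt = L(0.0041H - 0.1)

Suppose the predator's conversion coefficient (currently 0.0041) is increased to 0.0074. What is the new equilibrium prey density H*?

H* ≈ 13.5

At the interior fixed point, setting dL/dt = 0 with L > 0 fixes H* = (predator death rate)/(HL coefficient) — independent of the other coefficients.
With the change, H* = 0.1/0.0074 = 13.5; it falls from 24.4.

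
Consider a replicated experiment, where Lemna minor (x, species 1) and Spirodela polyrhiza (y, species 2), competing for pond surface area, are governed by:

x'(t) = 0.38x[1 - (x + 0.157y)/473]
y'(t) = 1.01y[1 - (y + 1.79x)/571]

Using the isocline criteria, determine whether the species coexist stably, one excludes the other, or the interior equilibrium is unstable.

Compare the nullcline intercepts: K1/α12 = 473/0.157 = 3010 > K2 = 571; K2/α21 = 571/1.79 = 319 < K1 = 473.
Since the inequalities point opposite ways, species 1 can invade but species 2 cannot.

species 1 excludes species 2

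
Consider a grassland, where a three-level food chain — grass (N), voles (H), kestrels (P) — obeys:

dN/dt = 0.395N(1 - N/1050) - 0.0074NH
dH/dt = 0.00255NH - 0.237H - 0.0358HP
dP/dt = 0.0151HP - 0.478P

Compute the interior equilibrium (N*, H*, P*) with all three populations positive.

N* ≈ 427, H* ≈ 31.7, P* ≈ 23.8

From dP/dt = 0: 0.0151H* = 0.478, so H* = 31.7.
From dN/dt = 0: 0.395(1 - N*/1050) = 0.0074·31.7, giving N* = 1050·(1 - 0.593) = 427.
From dH/dt = 0: 0.00255·427 - 0.237 = 0.0358P*, so P* = 0.853/0.0358 = 23.8.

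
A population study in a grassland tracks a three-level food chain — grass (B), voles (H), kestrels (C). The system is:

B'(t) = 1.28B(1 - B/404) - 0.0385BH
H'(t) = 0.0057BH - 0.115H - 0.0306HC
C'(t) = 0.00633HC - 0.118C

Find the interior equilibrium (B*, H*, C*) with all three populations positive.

B* ≈ 177, H* ≈ 18.6, C* ≈ 29.3

From dC/dt = 0: 0.00633H* = 0.118, so H* = 18.6.
From dB/dt = 0: 1.28(1 - B*/404) = 0.0385·18.6, giving B* = 404·(1 - 0.561) = 177.
From dH/dt = 0: 0.0057·177 - 0.115 = 0.0306C*, so C* = 0.897/0.0306 = 29.3.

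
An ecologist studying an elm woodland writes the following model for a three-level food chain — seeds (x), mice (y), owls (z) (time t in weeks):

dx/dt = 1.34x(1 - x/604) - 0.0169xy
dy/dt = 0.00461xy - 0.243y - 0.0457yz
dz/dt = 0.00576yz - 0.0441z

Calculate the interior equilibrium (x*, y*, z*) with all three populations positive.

From dz/dt = 0: 0.00576y* = 0.0441, so y* = 7.66.
From dx/dt = 0: 1.34(1 - x*/604) = 0.0169·7.66, giving x* = 604·(1 - 0.0966) = 546.
From dy/dt = 0: 0.00461·546 - 0.243 = 0.0457z*, so z* = 2.27/0.0457 = 49.7.

x* ≈ 546, y* ≈ 7.66, z* ≈ 49.7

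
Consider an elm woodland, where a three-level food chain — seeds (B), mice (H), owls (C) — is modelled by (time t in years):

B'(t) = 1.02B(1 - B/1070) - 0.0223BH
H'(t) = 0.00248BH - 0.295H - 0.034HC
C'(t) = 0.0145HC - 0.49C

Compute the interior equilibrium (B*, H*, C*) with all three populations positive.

B* ≈ 279, H* ≈ 33.8, C* ≈ 11.7

From dC/dt = 0: 0.0145H* = 0.49, so H* = 33.8.
From dB/dt = 0: 1.02(1 - B*/1070) = 0.0223·33.8, giving B* = 1070·(1 - 0.739) = 279.
From dH/dt = 0: 0.00248·279 - 0.295 = 0.034C*, so C* = 0.398/0.034 = 11.7.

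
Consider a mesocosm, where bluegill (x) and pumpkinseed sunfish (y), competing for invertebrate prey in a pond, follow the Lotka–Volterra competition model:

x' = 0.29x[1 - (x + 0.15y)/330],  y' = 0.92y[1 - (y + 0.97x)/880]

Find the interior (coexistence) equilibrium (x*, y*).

x* ≈ 232, y* ≈ 655

Setting both brackets to zero gives the nullclines x + 0.15y = 330 and 0.97x + y = 880.
Substituting y = 880 - 0.97x into the first: x(1 - 0.15·0.97) = 330 - 0.15·880.
So x* = 198/0.855 = 232, and then y* = 880 - 0.97·232 = 655.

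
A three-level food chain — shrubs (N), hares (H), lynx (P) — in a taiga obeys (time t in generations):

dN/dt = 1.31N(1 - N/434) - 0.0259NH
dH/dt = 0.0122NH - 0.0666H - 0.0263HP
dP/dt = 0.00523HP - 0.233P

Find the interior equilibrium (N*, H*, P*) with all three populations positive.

N* ≈ 51.7, H* ≈ 44.6, P* ≈ 21.5

From dP/dt = 0: 0.00523H* = 0.233, so H* = 44.6.
From dN/dt = 0: 1.31(1 - N*/434) = 0.0259·44.6, giving N* = 434·(1 - 0.881) = 51.7.
From dH/dt = 0: 0.0122·51.7 - 0.0666 = 0.0263P*, so P* = 0.564/0.0263 = 21.5.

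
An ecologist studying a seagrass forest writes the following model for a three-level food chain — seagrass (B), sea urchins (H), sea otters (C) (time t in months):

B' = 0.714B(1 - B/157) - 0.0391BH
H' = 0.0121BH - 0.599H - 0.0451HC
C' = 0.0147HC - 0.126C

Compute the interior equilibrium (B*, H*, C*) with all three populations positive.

From dC/dt = 0: 0.0147H* = 0.126, so H* = 8.57.
From dB/dt = 0: 0.714(1 - B*/157) = 0.0391·8.57, giving B* = 157·(1 - 0.469) = 83.3.
From dH/dt = 0: 0.0121·83.3 - 0.599 = 0.0451C*, so C* = 0.409/0.0451 = 9.07.

B* ≈ 83.3, H* ≈ 8.57, C* ≈ 9.07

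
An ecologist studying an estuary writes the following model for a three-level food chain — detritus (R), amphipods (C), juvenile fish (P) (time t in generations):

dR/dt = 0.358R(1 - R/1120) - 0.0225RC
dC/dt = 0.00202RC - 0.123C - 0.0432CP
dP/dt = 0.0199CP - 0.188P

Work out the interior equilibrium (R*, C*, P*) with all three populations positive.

From dP/dt = 0: 0.0199C* = 0.188, so C* = 9.45.
From dR/dt = 0: 0.358(1 - R*/1120) = 0.0225·9.45, giving R* = 1120·(1 - 0.594) = 455.
From dC/dt = 0: 0.00202·455 - 0.123 = 0.0432P*, so P* = 0.796/0.0432 = 18.4.

R* ≈ 455, C* ≈ 9.45, P* ≈ 18.4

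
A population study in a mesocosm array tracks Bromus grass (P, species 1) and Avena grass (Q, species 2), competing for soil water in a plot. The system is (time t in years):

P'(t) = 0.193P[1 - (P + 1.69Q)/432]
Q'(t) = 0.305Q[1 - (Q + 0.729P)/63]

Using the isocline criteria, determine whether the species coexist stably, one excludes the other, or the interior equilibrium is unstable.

Compare the nullcline intercepts: K1/α12 = 432/1.69 = 256 > K2 = 63; K2/α21 = 63/0.729 = 86.4 < K1 = 432.
Since the inequalities point opposite ways, species 1 can invade but species 2 cannot.

species 1 excludes species 2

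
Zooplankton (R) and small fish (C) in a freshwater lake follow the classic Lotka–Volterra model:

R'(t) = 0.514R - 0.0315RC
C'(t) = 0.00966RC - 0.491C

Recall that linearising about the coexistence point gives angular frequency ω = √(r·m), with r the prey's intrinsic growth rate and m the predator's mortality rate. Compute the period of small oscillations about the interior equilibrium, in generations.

T ≈ 12.5 generations

Here r = 0.514 and m = 0.491, so r·m = 0.252.
ω = √0.252 = 0.502 per generation, hence T = 2π/ω ≈ 12.5 generations.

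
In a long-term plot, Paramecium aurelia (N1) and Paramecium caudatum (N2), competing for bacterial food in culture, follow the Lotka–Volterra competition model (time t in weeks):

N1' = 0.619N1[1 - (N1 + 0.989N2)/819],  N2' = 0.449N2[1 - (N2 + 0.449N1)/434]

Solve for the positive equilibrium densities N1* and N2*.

Setting both brackets to zero gives the nullclines N1 + 0.989N2 = 819 and 0.449N1 + N2 = 434.
Substituting N2 = 434 - 0.449N1 into the first: N1(1 - 0.989·0.449) = 819 - 0.989·434.
So N1* = 390/0.556 = 701, and then N2* = 434 - 0.449·701 = 119.

N1* ≈ 701, N2* ≈ 119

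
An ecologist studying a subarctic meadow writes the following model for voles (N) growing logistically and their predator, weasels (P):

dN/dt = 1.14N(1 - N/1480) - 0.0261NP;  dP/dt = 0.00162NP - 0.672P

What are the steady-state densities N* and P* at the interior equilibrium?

From dP/dt = 0 with P > 0: 0.00162N* = 0.672, so N* = 415.
Substitute into dN/dt = 0: 1.14(1 - 415/1480) = 0.0261P*.
The bracket is 0.72, giving P* = 0.82/0.0261 = 31.4.

N* ≈ 415, P* ≈ 31.4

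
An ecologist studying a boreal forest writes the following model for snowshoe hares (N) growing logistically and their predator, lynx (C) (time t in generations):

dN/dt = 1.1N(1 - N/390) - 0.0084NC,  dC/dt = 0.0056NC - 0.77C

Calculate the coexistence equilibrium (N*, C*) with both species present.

N* ≈ 138, C* ≈ 84.8

From dC/dt = 0 with C > 0: 0.0056N* = 0.77, so N* = 138.
Substitute into dN/dt = 0: 1.1(1 - 138/390) = 0.0084C*.
The bracket is 0.647, giving C* = 0.712/0.0084 = 84.8.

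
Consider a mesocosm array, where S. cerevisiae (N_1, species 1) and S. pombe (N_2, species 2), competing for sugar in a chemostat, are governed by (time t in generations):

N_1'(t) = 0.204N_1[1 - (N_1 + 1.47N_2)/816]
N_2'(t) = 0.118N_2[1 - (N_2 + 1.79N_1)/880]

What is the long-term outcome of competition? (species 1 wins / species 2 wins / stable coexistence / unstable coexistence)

Compare the nullcline intercepts: K1/α12 = 816/1.47 = 555 < K2 = 880; K2/α21 = 880/1.79 = 492 < K1 = 816.
Since both are reversed, neither can invade when rare; the interior point is a saddle.

unstable coexistence (outcome depends on initial conditions)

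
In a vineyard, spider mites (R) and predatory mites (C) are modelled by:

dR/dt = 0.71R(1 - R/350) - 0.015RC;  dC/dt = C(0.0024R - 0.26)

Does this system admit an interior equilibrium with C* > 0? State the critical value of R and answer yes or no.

The predator equation gives dC/dt > 0 only when R > 0.26/0.0024 = 108.
Without the predator, R → K = 350. Since 350 > 108, the predator can invade and persist.

Threshold R = 108; K > 108, so yes, the predator persists.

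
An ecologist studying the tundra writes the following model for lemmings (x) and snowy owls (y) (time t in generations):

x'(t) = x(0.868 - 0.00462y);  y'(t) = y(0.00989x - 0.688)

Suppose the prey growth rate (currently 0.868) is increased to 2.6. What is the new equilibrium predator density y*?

y* ≈ 563

At the interior fixed point, setting dx/dt = 0 with x > 0 fixes y* = (prey growth rate)/(xy coefficient) — independent of the other coefficients.
With the change, y* = 2.6/0.00462 = 563; it rises from 188.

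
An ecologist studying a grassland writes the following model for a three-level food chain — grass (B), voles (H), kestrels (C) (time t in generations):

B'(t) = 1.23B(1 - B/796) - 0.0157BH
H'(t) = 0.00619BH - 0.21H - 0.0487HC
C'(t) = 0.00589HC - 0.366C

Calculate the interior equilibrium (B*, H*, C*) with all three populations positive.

From dC/dt = 0: 0.00589H* = 0.366, so H* = 62.1.
From dB/dt = 0: 1.23(1 - B*/796) = 0.0157·62.1, giving B* = 796·(1 - 0.793) = 165.
From dH/dt = 0: 0.00619·165 - 0.21 = 0.0487C*, so C* = 0.809/0.0487 = 16.6.

B* ≈ 165, H* ≈ 62.1, C* ≈ 16.6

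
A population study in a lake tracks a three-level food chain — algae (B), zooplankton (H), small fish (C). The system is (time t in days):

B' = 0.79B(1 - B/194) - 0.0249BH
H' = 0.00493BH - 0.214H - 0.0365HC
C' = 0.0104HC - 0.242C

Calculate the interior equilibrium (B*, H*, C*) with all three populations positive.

B* ≈ 51.7, H* ≈ 23.3, C* ≈ 1.12

From dC/dt = 0: 0.0104H* = 0.242, so H* = 23.3.
From dB/dt = 0: 0.79(1 - B*/194) = 0.0249·23.3, giving B* = 194·(1 - 0.733) = 51.7.
From dH/dt = 0: 0.00493·51.7 - 0.214 = 0.0365C*, so C* = 0.041/0.0365 = 1.12.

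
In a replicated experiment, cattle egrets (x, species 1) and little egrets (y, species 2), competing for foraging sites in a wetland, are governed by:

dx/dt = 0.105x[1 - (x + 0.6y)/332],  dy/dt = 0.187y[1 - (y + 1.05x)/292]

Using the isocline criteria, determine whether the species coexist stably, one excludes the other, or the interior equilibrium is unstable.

Compare the nullcline intercepts: K1/α12 = 332/0.6 = 553 > K2 = 292; K2/α21 = 292/1.05 = 278 < K1 = 332.
Since the inequalities point opposite ways, species 1 can invade but species 2 cannot.

species 1 excludes species 2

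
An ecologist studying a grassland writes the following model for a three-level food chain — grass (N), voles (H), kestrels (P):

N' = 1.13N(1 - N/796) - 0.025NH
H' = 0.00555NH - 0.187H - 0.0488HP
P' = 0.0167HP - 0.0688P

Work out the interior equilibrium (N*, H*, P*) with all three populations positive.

From dP/dt = 0: 0.0167H* = 0.0688, so H* = 4.12.
From dN/dt = 0: 1.13(1 - N*/796) = 0.025·4.12, giving N* = 796·(1 - 0.0911) = 723.
From dH/dt = 0: 0.00555·723 - 0.187 = 0.0488P*, so P* = 3.83/0.0488 = 78.4.

N* ≈ 723, H* ≈ 4.12, P* ≈ 78.4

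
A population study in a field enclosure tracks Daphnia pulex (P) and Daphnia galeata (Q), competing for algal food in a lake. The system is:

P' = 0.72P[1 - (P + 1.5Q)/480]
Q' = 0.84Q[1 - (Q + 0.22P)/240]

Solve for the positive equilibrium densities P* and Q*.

P* ≈ 179, Q* ≈ 201

Setting both brackets to zero gives the nullclines P + 1.5Q = 480 and 0.22P + Q = 240.
Substituting Q = 240 - 0.22P into the first: P(1 - 1.5·0.22) = 480 - 1.5·240.
So P* = 120/0.67 = 179, and then Q* = 240 - 0.22·179 = 201.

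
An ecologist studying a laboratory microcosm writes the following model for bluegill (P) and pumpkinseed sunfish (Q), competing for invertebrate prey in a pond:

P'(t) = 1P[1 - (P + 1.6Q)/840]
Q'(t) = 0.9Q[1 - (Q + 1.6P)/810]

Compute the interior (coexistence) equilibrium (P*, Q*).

P* ≈ 292, Q* ≈ 342

Setting both brackets to zero gives the nullclines P + 1.6Q = 840 and 1.6P + Q = 810.
Substituting Q = 810 - 1.6P into the first: P(1 - 1.6·1.6) = 840 - 1.6·810.
So P* = -456/-1.56 = 292, and then Q* = 810 - 1.6·292 = 342.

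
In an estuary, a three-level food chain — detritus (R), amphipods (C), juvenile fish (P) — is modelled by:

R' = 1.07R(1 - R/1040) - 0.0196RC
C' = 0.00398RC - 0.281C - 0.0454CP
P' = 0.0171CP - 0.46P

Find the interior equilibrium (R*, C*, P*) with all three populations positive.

From dP/dt = 0: 0.0171C* = 0.46, so C* = 26.9.
From dR/dt = 0: 1.07(1 - R*/1040) = 0.0196·26.9, giving R* = 1040·(1 - 0.493) = 528.
From dC/dt = 0: 0.00398·528 - 0.281 = 0.0454P*, so P* = 1.82/0.0454 = 40.1.

R* ≈ 528, C* ≈ 26.9, P* ≈ 40.1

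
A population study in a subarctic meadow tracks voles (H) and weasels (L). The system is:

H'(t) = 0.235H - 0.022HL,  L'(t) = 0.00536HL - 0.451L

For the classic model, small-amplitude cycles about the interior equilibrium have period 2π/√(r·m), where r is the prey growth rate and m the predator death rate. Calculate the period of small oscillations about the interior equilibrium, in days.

Here r = 0.235 and m = 0.451, so r·m = 0.106.
ω = √0.106 = 0.326 per day, hence T = 2π/ω ≈ 19.3 days.

T ≈ 19.3 days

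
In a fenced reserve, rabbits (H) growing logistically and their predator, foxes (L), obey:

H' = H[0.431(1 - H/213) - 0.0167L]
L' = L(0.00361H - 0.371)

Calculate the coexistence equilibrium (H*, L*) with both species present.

H* ≈ 103, L* ≈ 13.4

From dL/dt = 0 with L > 0: 0.00361H* = 0.371, so H* = 103.
Substitute into dH/dt = 0: 0.431(1 - 103/213) = 0.0167L*.
The bracket is 0.518, giving L* = 0.223/0.0167 = 13.4.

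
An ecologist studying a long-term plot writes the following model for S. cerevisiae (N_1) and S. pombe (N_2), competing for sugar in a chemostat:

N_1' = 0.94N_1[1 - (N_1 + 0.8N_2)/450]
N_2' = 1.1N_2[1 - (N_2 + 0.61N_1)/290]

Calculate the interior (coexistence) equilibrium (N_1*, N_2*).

Setting both brackets to zero gives the nullclines N_1 + 0.8N_2 = 450 and 0.61N_1 + N_2 = 290.
Substituting N_2 = 290 - 0.61N_1 into the first: N_1(1 - 0.8·0.61) = 450 - 0.8·290.
So N_1* = 218/0.512 = 426, and then N_2* = 290 - 0.61·426 = 30.3.

N_1* ≈ 426, N_2* ≈ 30.3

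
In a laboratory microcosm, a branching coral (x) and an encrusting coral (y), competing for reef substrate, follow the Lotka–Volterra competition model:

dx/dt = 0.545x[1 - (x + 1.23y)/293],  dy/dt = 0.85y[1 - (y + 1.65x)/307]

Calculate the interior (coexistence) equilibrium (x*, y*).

x* ≈ 82.2, y* ≈ 171

Setting both brackets to zero gives the nullclines x + 1.23y = 293 and 1.65x + y = 307.
Substituting y = 307 - 1.65x into the first: x(1 - 1.23·1.65) = 293 - 1.23·307.
So x* = -84.6/-1.03 = 82.2, and then y* = 307 - 1.65·82.2 = 171.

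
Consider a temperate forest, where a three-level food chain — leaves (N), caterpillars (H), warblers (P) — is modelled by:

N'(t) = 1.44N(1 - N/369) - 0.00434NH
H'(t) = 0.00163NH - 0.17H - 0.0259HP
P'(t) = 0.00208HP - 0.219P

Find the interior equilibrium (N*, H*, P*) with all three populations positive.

N* ≈ 252, H* ≈ 105, P* ≈ 9.29

From dP/dt = 0: 0.00208H* = 0.219, so H* = 105.
From dN/dt = 0: 1.44(1 - N*/369) = 0.00434·105, giving N* = 369·(1 - 0.317) = 252.
From dH/dt = 0: 0.00163·252 - 0.17 = 0.0259P*, so P* = 0.241/0.0259 = 9.29.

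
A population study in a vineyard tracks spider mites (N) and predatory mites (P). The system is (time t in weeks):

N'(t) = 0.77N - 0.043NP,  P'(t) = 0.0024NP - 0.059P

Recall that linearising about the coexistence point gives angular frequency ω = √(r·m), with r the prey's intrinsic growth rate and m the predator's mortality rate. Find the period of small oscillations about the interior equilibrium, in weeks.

T ≈ 29.5 weeks

Here r = 0.77 and m = 0.059, so r·m = 0.0454.
ω = √0.0454 = 0.213 per week, hence T = 2π/ω ≈ 29.5 weeks.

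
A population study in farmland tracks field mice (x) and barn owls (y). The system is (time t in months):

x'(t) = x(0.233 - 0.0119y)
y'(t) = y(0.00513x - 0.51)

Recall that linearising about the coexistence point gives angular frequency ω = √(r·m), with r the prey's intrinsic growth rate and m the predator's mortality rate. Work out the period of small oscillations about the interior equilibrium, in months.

Here r = 0.233 and m = 0.51, so r·m = 0.119.
ω = √0.119 = 0.345 per month, hence T = 2π/ω ≈ 18.2 months.

T ≈ 18.2 months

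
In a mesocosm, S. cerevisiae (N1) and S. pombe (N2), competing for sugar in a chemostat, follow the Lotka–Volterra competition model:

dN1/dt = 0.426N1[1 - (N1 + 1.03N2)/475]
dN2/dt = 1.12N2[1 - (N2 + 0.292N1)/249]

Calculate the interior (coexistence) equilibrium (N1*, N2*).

Setting both brackets to zero gives the nullclines N1 + 1.03N2 = 475 and 0.292N1 + N2 = 249.
Substituting N2 = 249 - 0.292N1 into the first: N1(1 - 1.03·0.292) = 475 - 1.03·249.
So N1* = 219/0.699 = 313, and then N2* = 249 - 0.292·313 = 158.

N1* ≈ 313, N2* ≈ 158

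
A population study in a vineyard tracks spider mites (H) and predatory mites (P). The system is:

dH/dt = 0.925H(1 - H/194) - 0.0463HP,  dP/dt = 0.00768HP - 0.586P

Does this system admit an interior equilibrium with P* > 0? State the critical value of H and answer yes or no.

The predator equation gives dP/dt > 0 only when H > 0.586/0.00768 = 76.3.
Without the predator, H → K = 194. Since 194 > 76.3, the predator can invade and persist.

Threshold H = 76.3; K > 76.3, so yes, the predator persists.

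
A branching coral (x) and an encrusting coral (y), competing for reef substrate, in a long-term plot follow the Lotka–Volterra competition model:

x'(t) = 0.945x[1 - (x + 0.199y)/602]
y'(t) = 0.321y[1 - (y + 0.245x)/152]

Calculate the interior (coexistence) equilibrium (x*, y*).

x* ≈ 601, y* ≈ 4.74

Setting both brackets to zero gives the nullclines x + 0.199y = 602 and 0.245x + y = 152.
Substituting y = 152 - 0.245x into the first: x(1 - 0.199·0.245) = 602 - 0.199·152.
So x* = 572/0.951 = 601, and then y* = 152 - 0.245·601 = 4.74.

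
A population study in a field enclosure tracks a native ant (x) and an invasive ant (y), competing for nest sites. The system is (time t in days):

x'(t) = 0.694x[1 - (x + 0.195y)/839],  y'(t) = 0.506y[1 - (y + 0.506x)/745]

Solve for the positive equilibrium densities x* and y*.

Setting both brackets to zero gives the nullclines x + 0.195y = 839 and 0.506x + y = 745.
Substituting y = 745 - 0.506x into the first: x(1 - 0.195·0.506) = 839 - 0.195·745.
So x* = 694/0.901 = 770, and then y* = 745 - 0.506·770 = 356.

x* ≈ 770, y* ≈ 356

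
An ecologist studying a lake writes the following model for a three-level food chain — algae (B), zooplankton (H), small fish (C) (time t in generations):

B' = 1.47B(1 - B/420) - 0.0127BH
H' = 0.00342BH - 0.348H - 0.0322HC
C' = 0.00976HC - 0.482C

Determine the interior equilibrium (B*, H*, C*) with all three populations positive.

B* ≈ 241, H* ≈ 49.4, C* ≈ 14.8

From dC/dt = 0: 0.00976H* = 0.482, so H* = 49.4.
From dB/dt = 0: 1.47(1 - B*/420) = 0.0127·49.4, giving B* = 420·(1 - 0.427) = 241.
From dH/dt = 0: 0.00342·241 - 0.348 = 0.0322C*, so C* = 0.476/0.0322 = 14.8.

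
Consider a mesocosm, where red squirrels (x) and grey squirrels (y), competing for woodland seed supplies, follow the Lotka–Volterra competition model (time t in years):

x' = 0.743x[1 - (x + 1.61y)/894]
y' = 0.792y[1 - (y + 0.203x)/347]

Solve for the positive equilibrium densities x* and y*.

Setting both brackets to zero gives the nullclines x + 1.61y = 894 and 0.203x + y = 347.
Substituting y = 347 - 0.203x into the first: x(1 - 1.61·0.203) = 894 - 1.61·347.
So x* = 335/0.673 = 498, and then y* = 347 - 0.203·498 = 246.

x* ≈ 498, y* ≈ 246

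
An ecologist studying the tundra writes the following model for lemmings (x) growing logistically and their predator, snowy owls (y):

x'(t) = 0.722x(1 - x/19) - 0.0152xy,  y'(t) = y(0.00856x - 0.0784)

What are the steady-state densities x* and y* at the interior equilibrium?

x* ≈ 9.16, y* ≈ 24.6

From dy/dt = 0 with y > 0: 0.00856x* = 0.0784, so x* = 9.16.
Substitute into dx/dt = 0: 0.722(1 - 9.16/19) = 0.0152y*.
The bracket is 0.518, giving y* = 0.374/0.0152 = 24.6.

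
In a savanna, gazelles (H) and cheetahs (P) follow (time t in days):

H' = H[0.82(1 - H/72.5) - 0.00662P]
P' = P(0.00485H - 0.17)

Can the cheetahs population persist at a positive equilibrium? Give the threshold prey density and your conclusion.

Threshold H = 35.1; K > 35.1, so yes, the predator persists.

The predator equation gives dP/dt > 0 only when H > 0.17/0.00485 = 35.1.
Without the predator, H → K = 72.5. Since 72.5 > 35.1, the predator can invade and persist.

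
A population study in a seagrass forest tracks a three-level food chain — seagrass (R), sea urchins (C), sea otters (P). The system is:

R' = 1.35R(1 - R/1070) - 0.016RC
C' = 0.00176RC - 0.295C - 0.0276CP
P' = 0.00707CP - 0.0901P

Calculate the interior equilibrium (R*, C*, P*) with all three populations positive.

R* ≈ 908, C* ≈ 12.7, P* ≈ 47.2

From dP/dt = 0: 0.00707C* = 0.0901, so C* = 12.7.
From dR/dt = 0: 1.35(1 - R*/1070) = 0.016·12.7, giving R* = 1070·(1 - 0.151) = 908.
From dC/dt = 0: 0.00176·908 - 0.295 = 0.0276P*, so P* = 1.3/0.0276 = 47.2.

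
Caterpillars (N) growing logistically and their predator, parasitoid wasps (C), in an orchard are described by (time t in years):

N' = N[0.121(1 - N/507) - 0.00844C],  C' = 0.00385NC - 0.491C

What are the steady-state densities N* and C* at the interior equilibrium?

N* ≈ 128, C* ≈ 10.7

From dC/dt = 0 with C > 0: 0.00385N* = 0.491, so N* = 128.
Substitute into dN/dt = 0: 0.121(1 - 128/507) = 0.00844C*.
The bracket is 0.748, giving C* = 0.0906/0.00844 = 10.7.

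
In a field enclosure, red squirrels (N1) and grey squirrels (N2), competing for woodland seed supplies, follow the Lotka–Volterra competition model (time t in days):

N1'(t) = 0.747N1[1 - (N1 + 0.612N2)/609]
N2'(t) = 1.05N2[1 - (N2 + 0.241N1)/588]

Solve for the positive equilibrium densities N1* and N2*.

N1* ≈ 292, N2* ≈ 518

Setting both brackets to zero gives the nullclines N1 + 0.612N2 = 609 and 0.241N1 + N2 = 588.
Substituting N2 = 588 - 0.241N1 into the first: N1(1 - 0.612·0.241) = 609 - 0.612·588.
So N1* = 249/0.853 = 292, and then N2* = 588 - 0.241·292 = 518.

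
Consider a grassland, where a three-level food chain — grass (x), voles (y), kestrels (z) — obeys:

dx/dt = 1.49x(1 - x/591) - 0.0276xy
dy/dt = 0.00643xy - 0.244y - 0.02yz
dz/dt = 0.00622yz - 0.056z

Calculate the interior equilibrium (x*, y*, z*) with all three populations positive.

x* ≈ 492, y* ≈ 9, z* ≈ 146

From dz/dt = 0: 0.00622y* = 0.056, so y* = 9.
From dx/dt = 0: 1.49(1 - x*/591) = 0.0276·9, giving x* = 591·(1 - 0.167) = 492.
From dy/dt = 0: 0.00643·492 - 0.244 = 0.02z*, so z* = 2.92/0.02 = 146.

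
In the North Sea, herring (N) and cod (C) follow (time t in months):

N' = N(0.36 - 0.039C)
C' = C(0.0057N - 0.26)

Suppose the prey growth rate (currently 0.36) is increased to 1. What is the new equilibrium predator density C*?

At the interior fixed point, setting dN/dt = 0 with N > 0 fixes C* = (prey growth rate)/(NC coefficient) — independent of the other coefficients.
With the change, C* = 1/0.039 = 25.6; it rises from 9.23.

C* ≈ 25.6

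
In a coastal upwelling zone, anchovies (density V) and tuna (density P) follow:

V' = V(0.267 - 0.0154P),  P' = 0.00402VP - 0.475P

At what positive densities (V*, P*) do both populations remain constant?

V* ≈ 118, P* ≈ 17.3

Set dP/dt = 0 with P > 0: 0.00402V - 0.475 = 0, so V* = 0.475/0.00402 = 118.
Set dV/dt = 0 with V > 0: 0.267 - 0.0154P = 0, so P* = 0.267/0.0154 = 17.3.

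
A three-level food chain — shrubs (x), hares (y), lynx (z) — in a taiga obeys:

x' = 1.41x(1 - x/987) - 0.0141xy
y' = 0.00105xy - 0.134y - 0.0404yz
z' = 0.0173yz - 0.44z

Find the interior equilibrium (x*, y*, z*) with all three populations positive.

From dz/dt = 0: 0.0173y* = 0.44, so y* = 25.4.
From dx/dt = 0: 1.41(1 - x*/987) = 0.0141·25.4, giving x* = 987·(1 - 0.254) = 736.
From dy/dt = 0: 0.00105·736 - 0.134 = 0.0404z*, so z* = 0.639/0.0404 = 15.8.

x* ≈ 736, y* ≈ 25.4, z* ≈ 15.8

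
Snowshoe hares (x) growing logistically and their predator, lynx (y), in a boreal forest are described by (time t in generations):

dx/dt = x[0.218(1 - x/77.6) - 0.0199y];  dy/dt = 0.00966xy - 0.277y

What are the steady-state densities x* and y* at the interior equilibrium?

From dy/dt = 0 with y > 0: 0.00966x* = 0.277, so x* = 28.7.
Substitute into dx/dt = 0: 0.218(1 - 28.7/77.6) = 0.0199y*.
The bracket is 0.63, giving y* = 0.137/0.0199 = 6.91.

x* ≈ 28.7, y* ≈ 6.91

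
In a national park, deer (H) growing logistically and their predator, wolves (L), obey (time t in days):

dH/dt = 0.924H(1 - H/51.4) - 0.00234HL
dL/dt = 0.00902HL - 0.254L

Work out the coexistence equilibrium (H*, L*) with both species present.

H* ≈ 28.2, L* ≈ 179

From dL/dt = 0 with L > 0: 0.00902H* = 0.254, so H* = 28.2.
Substitute into dH/dt = 0: 0.924(1 - 28.2/51.4) = 0.00234L*.
The bracket is 0.452, giving L* = 0.418/0.00234 = 179.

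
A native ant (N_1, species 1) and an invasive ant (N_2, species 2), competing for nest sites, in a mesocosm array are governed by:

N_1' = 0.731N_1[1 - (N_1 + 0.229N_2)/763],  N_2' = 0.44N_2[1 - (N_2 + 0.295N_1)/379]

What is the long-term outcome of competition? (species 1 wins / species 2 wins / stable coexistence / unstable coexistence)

stable coexistence

Compare the nullcline intercepts: K1/α12 = 763/0.229 = 3330 > K2 = 379; K2/α21 = 379/0.295 = 1280 > K1 = 763.
Since both inequalities hold, each species can invade when rare, so the interior equilibrium is stable.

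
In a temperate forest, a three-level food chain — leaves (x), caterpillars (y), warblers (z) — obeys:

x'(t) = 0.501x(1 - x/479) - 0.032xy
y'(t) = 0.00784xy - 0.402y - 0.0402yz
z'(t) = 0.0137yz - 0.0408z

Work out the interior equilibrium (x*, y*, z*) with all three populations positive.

From dz/dt = 0: 0.0137y* = 0.0408, so y* = 2.98.
From dx/dt = 0: 0.501(1 - x*/479) = 0.032·2.98, giving x* = 479·(1 - 0.19) = 388.
From dy/dt = 0: 0.00784·388 - 0.402 = 0.0402z*, so z* = 2.64/0.0402 = 65.6.

x* ≈ 388, y* ≈ 2.98, z* ≈ 65.6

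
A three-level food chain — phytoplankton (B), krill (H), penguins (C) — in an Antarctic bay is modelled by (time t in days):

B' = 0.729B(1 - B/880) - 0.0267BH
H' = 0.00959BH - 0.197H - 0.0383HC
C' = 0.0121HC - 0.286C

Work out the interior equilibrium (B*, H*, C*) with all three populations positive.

From dC/dt = 0: 0.0121H* = 0.286, so H* = 23.6.
From dB/dt = 0: 0.729(1 - B*/880) = 0.0267·23.6, giving B* = 880·(1 - 0.866) = 118.
From dH/dt = 0: 0.00959·118 - 0.197 = 0.0383C*, so C* = 0.936/0.0383 = 24.5.

B* ≈ 118, H* ≈ 23.6, C* ≈ 24.5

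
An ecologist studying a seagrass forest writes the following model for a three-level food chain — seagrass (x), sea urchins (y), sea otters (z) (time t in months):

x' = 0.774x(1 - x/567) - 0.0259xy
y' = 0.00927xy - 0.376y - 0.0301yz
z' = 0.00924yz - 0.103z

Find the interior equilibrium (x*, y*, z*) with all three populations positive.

x* ≈ 356, y* ≈ 11.1, z* ≈ 97

From dz/dt = 0: 0.00924y* = 0.103, so y* = 11.1.
From dx/dt = 0: 0.774(1 - x*/567) = 0.0259·11.1, giving x* = 567·(1 - 0.373) = 356.
From dy/dt = 0: 0.00927·356 - 0.376 = 0.0301z*, so z* = 2.92/0.0301 = 97.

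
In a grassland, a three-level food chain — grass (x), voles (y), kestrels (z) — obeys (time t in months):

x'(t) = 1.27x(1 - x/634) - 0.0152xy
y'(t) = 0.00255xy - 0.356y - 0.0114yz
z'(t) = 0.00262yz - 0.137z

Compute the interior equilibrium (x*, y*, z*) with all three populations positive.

x* ≈ 237, y* ≈ 52.3, z* ≈ 21.8

From dz/dt = 0: 0.00262y* = 0.137, so y* = 52.3.
From dx/dt = 0: 1.27(1 - x*/634) = 0.0152·52.3, giving x* = 634·(1 - 0.626) = 237.
From dy/dt = 0: 0.00255·237 - 0.356 = 0.0114z*, so z* = 0.249/0.0114 = 21.8.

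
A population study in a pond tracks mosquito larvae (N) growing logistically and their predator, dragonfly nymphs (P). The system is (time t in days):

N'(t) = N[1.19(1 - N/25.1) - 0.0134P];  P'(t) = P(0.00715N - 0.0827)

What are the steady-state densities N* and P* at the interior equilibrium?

From dP/dt = 0 with P > 0: 0.00715N* = 0.0827, so N* = 11.6.
Substitute into dN/dt = 0: 1.19(1 - 11.6/25.1) = 0.0134P*.
The bracket is 0.539, giving P* = 0.642/0.0134 = 47.9.

N* ≈ 11.6, P* ≈ 47.9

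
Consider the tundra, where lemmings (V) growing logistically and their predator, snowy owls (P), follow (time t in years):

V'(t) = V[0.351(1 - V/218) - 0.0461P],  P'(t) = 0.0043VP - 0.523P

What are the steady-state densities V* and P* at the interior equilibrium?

V* ≈ 122, P* ≈ 3.37

From dP/dt = 0 with P > 0: 0.0043V* = 0.523, so V* = 122.
Substitute into dV/dt = 0: 0.351(1 - 122/218) = 0.0461P*.
The bracket is 0.442, giving P* = 0.155/0.0461 = 3.37.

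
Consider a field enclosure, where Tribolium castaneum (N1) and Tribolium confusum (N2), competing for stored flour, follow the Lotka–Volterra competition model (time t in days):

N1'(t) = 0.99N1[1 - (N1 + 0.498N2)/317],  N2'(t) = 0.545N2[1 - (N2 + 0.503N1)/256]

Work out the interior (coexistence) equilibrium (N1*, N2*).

N1* ≈ 253, N2* ≈ 129

Setting both brackets to zero gives the nullclines N1 + 0.498N2 = 317 and 0.503N1 + N2 = 256.
Substituting N2 = 256 - 0.503N1 into the first: N1(1 - 0.498·0.503) = 317 - 0.498·256.
So N1* = 190/0.75 = 253, and then N2* = 256 - 0.503·253 = 129.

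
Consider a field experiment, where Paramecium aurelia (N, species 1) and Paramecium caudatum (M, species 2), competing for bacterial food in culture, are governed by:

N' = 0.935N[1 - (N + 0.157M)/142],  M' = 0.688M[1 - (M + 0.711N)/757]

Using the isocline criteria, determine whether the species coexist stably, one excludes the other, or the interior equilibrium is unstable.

stable coexistence

Compare the nullcline intercepts: K1/α12 = 142/0.157 = 904 > K2 = 757; K2/α21 = 757/0.711 = 1060 > K1 = 142.
Since both inequalities hold, each species can invade when rare, so the interior equilibrium is stable.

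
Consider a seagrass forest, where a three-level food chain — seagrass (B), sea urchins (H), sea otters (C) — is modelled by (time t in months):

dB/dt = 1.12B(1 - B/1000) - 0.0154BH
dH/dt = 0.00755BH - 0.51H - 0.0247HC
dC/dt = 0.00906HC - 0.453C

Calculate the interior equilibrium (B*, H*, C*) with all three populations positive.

From dC/dt = 0: 0.00906H* = 0.453, so H* = 50.
From dB/dt = 0: 1.12(1 - B*/1000) = 0.0154·50, giving B* = 1000·(1 - 0.688) = 312.
From dH/dt = 0: 0.00755·312 - 0.51 = 0.0247C*, so C* = 1.85/0.0247 = 74.9.

B* ≈ 312, H* ≈ 50, C* ≈ 74.9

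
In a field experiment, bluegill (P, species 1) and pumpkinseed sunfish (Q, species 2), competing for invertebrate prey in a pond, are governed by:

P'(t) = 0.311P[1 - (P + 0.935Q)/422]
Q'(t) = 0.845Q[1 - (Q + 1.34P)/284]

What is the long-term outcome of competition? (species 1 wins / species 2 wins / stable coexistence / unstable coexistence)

Compare the nullcline intercepts: K1/α12 = 422/0.935 = 451 > K2 = 284; K2/α21 = 284/1.34 = 212 < K1 = 422.
Since the inequalities point opposite ways, species 1 can invade but species 2 cannot.

species 1 excludes species 2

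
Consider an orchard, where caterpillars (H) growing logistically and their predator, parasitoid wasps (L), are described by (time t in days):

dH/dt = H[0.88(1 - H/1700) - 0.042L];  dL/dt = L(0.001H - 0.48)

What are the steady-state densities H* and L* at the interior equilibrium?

From dL/dt = 0 with L > 0: 0.001H* = 0.48, so H* = 480.
Substitute into dH/dt = 0: 0.88(1 - 480/1700) = 0.042L*.
The bracket is 0.718, giving L* = 0.632/0.042 = 15.

H* ≈ 480, L* ≈ 15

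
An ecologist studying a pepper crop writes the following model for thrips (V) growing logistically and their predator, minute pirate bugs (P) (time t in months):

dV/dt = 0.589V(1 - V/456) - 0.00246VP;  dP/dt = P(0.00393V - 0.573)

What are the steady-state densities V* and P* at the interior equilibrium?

V* ≈ 146, P* ≈ 163

From dP/dt = 0 with P > 0: 0.00393V* = 0.573, so V* = 146.
Substitute into dV/dt = 0: 0.589(1 - 146/456) = 0.00246P*.
The bracket is 0.68, giving P* = 0.401/0.00246 = 163.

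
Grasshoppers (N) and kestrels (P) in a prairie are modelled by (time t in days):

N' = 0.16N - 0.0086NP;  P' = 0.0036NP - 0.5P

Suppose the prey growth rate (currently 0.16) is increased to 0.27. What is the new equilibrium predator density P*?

At the interior fixed point, setting dN/dt = 0 with N > 0 fixes P* = (prey growth rate)/(NP coefficient) — independent of the other coefficients.
With the change, P* = 0.27/0.0086 = 31.4; it rises from 18.6.

P* ≈ 31.4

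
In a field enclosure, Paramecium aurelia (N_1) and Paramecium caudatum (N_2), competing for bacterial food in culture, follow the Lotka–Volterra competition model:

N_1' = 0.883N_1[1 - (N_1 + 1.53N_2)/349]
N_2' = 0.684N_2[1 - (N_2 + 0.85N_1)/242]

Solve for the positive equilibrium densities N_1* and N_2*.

Setting both brackets to zero gives the nullclines N_1 + 1.53N_2 = 349 and 0.85N_1 + N_2 = 242.
Substituting N_2 = 242 - 0.85N_1 into the first: N_1(1 - 1.53·0.85) = 349 - 1.53·242.
So N_1* = -21.3/-0.3 = 70.7, and then N_2* = 242 - 0.85·70.7 = 182.

N_1* ≈ 70.7, N_2* ≈ 182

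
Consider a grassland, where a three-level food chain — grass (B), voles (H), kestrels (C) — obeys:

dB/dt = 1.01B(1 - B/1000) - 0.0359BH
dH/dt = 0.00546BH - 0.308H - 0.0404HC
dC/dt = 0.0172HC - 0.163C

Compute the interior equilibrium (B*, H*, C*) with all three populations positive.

B* ≈ 663, H* ≈ 9.48, C* ≈ 82

From dC/dt = 0: 0.0172H* = 0.163, so H* = 9.48.
From dB/dt = 0: 1.01(1 - B*/1000) = 0.0359·9.48, giving B* = 1000·(1 - 0.337) = 663.
From dH/dt = 0: 0.00546·663 - 0.308 = 0.0404C*, so C* = 3.31/0.0404 = 82.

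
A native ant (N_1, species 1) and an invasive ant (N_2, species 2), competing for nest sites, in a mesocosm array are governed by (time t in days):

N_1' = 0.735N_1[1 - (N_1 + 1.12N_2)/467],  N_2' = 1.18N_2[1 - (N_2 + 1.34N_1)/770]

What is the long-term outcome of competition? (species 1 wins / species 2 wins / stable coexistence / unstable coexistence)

species 2 excludes species 1

Compare the nullcline intercepts: K1/α12 = 467/1.12 = 417 < K2 = 770; K2/α21 = 770/1.34 = 575 > K1 = 467.
Since the inequalities point opposite ways, species 2 can invade but species 1 cannot.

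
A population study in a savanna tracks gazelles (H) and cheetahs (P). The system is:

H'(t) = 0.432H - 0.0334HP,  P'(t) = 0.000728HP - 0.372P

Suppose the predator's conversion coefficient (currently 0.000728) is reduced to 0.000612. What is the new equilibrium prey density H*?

At the interior fixed point, setting dP/dt = 0 with P > 0 fixes H* = (predator death rate)/(HP coefficient) — independent of the other coefficients.
With the change, H* = 0.372/0.000612 = 608; it rises from 511.

H* ≈ 608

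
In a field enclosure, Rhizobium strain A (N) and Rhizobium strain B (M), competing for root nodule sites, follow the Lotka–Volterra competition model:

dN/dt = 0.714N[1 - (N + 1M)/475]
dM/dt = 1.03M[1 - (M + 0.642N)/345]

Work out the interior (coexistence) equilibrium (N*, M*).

N* ≈ 363, M* ≈ 112

Setting both brackets to zero gives the nullclines N + 1M = 475 and 0.642N + M = 345.
Substituting M = 345 - 0.642N into the first: N(1 - 1·0.642) = 475 - 1·345.
So N* = 130/0.358 = 363, and then M* = 345 - 0.642·363 = 112.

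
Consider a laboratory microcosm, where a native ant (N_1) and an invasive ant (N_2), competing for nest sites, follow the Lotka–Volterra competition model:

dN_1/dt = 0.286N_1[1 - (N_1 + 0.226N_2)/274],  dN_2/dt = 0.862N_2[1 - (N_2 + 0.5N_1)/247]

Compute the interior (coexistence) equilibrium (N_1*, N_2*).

N_1* ≈ 246, N_2* ≈ 124

Setting both brackets to zero gives the nullclines N_1 + 0.226N_2 = 274 and 0.5N_1 + N_2 = 247.
Substituting N_2 = 247 - 0.5N_1 into the first: N_1(1 - 0.226·0.5) = 274 - 0.226·247.
So N_1* = 218/0.887 = 246, and then N_2* = 247 - 0.5·246 = 124.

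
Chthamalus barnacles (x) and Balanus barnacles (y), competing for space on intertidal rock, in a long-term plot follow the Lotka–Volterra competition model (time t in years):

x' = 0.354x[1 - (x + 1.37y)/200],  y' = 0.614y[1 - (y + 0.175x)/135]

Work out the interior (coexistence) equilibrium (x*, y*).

Setting both brackets to zero gives the nullclines x + 1.37y = 200 and 0.175x + y = 135.
Substituting y = 135 - 0.175x into the first: x(1 - 1.37·0.175) = 200 - 1.37·135.
So x* = 15/0.76 = 19.8, and then y* = 135 - 0.175·19.8 = 132.

x* ≈ 19.8, y* ≈ 132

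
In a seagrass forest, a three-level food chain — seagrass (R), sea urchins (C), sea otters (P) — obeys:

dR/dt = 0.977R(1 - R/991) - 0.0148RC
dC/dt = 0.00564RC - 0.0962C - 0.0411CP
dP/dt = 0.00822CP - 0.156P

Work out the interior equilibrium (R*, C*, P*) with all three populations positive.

From dP/dt = 0: 0.00822C* = 0.156, so C* = 19.
From dR/dt = 0: 0.977(1 - R*/991) = 0.0148·19, giving R* = 991·(1 - 0.287) = 706.
From dC/dt = 0: 0.00564·706 - 0.0962 = 0.0411P*, so P* = 3.89/0.0411 = 94.6.

R* ≈ 706, C* ≈ 19, P* ≈ 94.6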